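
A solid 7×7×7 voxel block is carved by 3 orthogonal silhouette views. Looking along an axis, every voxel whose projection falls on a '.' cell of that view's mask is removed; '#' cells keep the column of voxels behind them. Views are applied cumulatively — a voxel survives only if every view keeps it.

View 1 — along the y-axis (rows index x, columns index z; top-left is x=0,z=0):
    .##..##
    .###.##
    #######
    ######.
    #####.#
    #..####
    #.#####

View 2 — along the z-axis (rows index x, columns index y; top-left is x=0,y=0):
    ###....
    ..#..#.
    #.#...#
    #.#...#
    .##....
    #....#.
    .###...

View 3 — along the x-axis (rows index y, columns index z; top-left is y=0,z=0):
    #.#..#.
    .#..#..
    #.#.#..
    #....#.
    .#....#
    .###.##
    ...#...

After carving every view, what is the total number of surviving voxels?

full grid |V| = 343
after view 1 [y-axis, 39 of 49 cells solid] → remaining = 273
after view 2 [z-axis, 18 of 49 cells solid] → remaining = 101
after view 3 [x-axis, 18 of 49 cells solid] → remaining = 40

|visual hull| = 40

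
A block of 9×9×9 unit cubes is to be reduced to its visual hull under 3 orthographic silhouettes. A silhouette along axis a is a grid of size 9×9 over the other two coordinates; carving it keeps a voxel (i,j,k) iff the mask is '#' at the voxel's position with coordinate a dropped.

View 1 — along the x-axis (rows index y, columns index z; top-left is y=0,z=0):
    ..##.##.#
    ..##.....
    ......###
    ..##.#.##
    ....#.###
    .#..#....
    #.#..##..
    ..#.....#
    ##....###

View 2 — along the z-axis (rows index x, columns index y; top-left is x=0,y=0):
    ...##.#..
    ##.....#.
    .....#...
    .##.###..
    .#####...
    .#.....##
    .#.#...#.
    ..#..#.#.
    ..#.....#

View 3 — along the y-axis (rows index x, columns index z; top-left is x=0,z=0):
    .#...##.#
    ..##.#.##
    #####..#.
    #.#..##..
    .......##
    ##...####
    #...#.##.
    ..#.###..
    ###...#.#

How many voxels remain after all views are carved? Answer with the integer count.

remaining voxels: 45

full grid |V| = 729
V1 x: intersect with YZ mask (32 set) -- 288 left
V2 z: intersect with XY mask (28 set) -- 88 left
V3 y: intersect with XZ mask (40 set) -- 45 left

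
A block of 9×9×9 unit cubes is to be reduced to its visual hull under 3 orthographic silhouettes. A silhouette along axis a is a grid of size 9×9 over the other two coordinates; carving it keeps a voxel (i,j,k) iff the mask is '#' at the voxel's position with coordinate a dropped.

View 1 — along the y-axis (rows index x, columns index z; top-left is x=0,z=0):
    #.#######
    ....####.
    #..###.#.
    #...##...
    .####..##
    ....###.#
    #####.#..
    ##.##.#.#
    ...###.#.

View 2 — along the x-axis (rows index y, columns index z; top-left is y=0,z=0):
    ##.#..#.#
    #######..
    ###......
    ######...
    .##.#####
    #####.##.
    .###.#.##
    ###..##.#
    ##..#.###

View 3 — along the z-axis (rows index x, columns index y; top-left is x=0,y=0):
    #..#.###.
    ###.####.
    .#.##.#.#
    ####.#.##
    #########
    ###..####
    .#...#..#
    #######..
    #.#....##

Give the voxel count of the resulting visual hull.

initial block: 9^3 = 729
V1 y: intersect with XZ mask (46 set) -- 414 left
V2 x: intersect with YZ mask (53 set) -- 258 left
V3 z: intersect with XY mask (54 set) -- 169 left

remaining voxels: 169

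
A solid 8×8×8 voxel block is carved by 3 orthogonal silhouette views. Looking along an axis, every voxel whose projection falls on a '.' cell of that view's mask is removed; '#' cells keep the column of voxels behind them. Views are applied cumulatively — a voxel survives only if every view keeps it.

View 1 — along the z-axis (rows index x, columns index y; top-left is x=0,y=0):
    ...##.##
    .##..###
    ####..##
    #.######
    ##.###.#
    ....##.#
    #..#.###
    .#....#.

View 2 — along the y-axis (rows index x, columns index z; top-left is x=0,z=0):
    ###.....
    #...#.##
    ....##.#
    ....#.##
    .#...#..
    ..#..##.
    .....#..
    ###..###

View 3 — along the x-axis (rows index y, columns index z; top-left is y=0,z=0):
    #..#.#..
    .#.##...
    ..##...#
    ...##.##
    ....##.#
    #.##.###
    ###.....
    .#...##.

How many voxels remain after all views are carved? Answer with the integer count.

|visual hull| = 45

start: 8×8×8 = 512 voxels
  1. axis=2 (XY plane), |mask|=38  ⇒  voxels=304
  2. axis=1 (XZ plane), |mask|=25  ⇒  voxels=109
  3. axis=0 (YZ plane), |mask|=28  ⇒  voxels=45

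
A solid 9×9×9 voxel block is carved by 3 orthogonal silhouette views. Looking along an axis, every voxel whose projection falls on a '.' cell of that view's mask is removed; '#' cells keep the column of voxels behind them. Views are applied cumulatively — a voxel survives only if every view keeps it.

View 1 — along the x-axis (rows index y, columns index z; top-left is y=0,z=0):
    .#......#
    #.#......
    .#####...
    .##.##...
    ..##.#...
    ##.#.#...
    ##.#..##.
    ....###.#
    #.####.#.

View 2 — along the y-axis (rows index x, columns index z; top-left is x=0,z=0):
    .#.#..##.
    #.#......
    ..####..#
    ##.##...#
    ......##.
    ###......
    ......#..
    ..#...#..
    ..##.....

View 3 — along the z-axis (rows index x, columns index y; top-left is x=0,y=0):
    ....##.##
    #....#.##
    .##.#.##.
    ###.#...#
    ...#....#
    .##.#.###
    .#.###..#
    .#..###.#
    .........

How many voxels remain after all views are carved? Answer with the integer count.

before carving: 729 voxels (9×9×9)
after view 1 [x-axis, 35 of 81 cells solid] → remaining = 315
after view 2 [y-axis, 26 of 81 cells solid] → remaining = 102
after view 3 [z-axis, 36 of 81 cells solid] → remaining = 45

45 voxels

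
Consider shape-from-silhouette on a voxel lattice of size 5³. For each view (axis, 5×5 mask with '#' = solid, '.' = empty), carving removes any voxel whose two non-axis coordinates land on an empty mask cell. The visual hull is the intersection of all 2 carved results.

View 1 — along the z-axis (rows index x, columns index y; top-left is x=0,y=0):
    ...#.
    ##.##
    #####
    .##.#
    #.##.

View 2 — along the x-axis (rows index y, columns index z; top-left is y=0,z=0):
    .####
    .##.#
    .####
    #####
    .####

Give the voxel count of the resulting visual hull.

full grid |V| = 125
step 1: project along z, AND mask (16/25) → |grid| = 80
step 2: project along x, AND mask (20/25) → |grid| = 65

voxel count = 65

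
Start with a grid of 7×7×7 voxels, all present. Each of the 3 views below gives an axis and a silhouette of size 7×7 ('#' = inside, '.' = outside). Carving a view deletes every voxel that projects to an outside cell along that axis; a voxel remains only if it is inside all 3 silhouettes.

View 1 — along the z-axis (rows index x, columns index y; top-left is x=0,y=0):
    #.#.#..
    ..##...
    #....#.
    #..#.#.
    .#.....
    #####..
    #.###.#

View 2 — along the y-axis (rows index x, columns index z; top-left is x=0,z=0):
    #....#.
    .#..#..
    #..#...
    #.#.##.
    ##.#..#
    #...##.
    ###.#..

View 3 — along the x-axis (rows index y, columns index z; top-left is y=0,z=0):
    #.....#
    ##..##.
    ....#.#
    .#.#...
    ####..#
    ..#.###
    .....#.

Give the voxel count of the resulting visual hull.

start: 7×7×7 = 343 voxels
V1 z: intersect with XY mask (21 set) -- 147 left
V2 y: intersect with XZ mask (21 set) -- 65 left
V3 x: intersect with YZ mask (20 set) -- 23 left

|visual hull| = 23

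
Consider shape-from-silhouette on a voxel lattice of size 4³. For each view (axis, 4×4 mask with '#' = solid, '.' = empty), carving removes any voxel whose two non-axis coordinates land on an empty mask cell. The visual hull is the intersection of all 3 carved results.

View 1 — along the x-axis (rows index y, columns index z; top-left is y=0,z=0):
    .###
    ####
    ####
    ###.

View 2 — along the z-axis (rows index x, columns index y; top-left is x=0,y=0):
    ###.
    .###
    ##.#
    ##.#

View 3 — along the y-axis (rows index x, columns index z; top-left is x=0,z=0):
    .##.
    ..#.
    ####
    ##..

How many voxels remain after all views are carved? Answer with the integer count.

voxel count = 24

start: 4×4×4 = 64 voxels
step 1: project along x, AND mask (14/16) → |grid| = 56
step 2: project along z, AND mask (12/16) → |grid| = 42
step 3: project along y, AND mask (9/16) → |grid| = 24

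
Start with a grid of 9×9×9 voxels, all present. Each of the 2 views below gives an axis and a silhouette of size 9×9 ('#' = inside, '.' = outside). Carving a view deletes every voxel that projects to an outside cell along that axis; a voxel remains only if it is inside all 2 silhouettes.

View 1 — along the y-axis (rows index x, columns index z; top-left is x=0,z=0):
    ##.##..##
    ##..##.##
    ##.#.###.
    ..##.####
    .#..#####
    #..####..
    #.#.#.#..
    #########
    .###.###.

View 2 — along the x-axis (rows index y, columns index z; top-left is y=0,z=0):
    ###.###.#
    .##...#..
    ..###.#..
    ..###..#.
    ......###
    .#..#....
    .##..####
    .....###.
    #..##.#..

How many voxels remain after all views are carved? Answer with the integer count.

start: 9×9×9 = 729 voxels
carve view 1 (along y, XZ-mask fill 54/81): 486 voxels remain
carve view 2 (along x, YZ-mask fill 36/81): 217 voxels remain

remaining voxels: 217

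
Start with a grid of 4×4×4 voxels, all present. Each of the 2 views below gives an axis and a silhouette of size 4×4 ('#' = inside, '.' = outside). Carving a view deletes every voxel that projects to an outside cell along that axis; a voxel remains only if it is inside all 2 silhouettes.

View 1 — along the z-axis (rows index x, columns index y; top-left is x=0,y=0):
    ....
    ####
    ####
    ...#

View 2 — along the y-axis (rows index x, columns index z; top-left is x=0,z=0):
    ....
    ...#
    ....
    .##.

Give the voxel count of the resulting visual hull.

|visual hull| = 6

initial block: 4^3 = 64
carve view 1 (along z, XY-mask fill 9/16): 36 voxels remain
carve view 2 (along y, XZ-mask fill 3/16): 6 voxels remain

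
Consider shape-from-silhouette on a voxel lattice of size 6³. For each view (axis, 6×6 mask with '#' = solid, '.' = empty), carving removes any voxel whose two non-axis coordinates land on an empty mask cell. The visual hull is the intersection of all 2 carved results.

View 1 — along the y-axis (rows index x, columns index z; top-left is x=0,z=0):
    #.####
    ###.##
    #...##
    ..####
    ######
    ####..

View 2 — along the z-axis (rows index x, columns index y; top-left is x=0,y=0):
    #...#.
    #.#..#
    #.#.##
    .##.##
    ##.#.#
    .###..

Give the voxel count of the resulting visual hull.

89 voxels

full grid |V| = 216
V1 y: intersect with XZ mask (27 set) -- 162 left
V2 z: intersect with XY mask (20 set) -- 89 left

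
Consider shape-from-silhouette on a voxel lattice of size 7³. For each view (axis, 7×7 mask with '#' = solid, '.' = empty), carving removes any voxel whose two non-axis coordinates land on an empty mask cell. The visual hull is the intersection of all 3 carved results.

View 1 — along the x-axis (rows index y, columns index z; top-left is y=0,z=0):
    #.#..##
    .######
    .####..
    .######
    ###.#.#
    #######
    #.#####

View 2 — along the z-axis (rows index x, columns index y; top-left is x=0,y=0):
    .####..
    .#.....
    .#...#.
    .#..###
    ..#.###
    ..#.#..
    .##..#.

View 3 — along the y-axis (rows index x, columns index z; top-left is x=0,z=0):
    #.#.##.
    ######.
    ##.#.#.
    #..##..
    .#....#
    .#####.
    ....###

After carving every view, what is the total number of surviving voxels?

start: 7×7×7 = 343 voxels
V1 x: intersect with YZ mask (38 set) -- 266 left
V2 z: intersect with XY mask (20 set) -- 112 left
V3 y: intersect with XZ mask (27 set) -- 53 left

voxel count = 53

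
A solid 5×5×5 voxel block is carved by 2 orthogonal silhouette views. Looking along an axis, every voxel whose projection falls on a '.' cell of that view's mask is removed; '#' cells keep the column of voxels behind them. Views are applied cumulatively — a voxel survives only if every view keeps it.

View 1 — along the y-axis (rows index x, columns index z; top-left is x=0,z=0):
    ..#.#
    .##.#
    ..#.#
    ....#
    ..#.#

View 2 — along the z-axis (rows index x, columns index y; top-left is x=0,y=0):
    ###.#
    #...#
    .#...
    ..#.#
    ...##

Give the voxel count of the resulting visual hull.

initial block: 5^3 = 125
after view 1 [y-axis, 10 of 25 cells solid] → remaining = 50
after view 2 [z-axis, 11 of 25 cells solid] → remaining = 22

|visual hull| = 22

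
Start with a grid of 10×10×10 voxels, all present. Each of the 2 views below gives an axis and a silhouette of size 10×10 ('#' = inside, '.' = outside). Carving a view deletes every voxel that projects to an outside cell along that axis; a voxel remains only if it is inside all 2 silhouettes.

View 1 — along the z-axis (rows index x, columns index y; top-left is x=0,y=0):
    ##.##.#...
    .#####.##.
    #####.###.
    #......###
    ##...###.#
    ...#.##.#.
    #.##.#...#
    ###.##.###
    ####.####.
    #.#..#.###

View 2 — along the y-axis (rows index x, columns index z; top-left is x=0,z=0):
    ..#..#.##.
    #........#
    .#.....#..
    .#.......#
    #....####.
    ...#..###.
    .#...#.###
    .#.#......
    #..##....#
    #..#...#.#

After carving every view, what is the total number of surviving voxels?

remaining voxels: 201

initial block: 10^3 = 1000
after view 1 [z-axis, 61 of 100 cells solid] → remaining = 610
after view 2 [y-axis, 34 of 100 cells solid] → remaining = 201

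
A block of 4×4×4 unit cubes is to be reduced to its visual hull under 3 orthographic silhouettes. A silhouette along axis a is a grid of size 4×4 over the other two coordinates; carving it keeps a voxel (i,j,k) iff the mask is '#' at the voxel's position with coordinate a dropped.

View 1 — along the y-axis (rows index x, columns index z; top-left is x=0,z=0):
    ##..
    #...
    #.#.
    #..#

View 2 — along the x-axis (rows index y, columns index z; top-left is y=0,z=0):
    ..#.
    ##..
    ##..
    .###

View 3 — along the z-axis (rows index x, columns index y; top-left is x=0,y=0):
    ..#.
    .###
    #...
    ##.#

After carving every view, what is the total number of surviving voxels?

|visual hull| = 7

before carving: 64 voxels (4×4×4)
after view 1 [y-axis, 7 of 16 cells solid] → remaining = 28
after view 2 [x-axis, 8 of 16 cells solid] → remaining = 14
after view 3 [z-axis, 8 of 16 cells solid] → remaining = 7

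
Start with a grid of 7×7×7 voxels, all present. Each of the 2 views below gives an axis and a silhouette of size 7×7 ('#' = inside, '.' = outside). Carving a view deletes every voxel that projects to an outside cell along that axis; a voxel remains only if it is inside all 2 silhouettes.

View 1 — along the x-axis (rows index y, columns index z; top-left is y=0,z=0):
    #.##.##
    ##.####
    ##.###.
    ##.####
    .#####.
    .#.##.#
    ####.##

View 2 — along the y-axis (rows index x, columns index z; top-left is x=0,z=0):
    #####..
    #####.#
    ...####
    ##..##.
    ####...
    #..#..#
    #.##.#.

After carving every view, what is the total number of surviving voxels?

remaining voxels: 161

start: 7×7×7 = 343 voxels
V1 x: intersect with YZ mask (37 set) -- 259 left
V2 y: intersect with XZ mask (30 set) -- 161 left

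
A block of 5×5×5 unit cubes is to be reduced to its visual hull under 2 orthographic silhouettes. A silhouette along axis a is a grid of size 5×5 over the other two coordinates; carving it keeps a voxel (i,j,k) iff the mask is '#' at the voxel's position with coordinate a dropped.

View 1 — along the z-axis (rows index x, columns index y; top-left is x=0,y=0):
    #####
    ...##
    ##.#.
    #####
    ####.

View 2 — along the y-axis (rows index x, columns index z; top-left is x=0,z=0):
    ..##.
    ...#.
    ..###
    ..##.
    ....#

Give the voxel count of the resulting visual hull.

start: 5×5×5 = 125 voxels
V1 z: intersect with XY mask (19 set) -- 95 left
V2 y: intersect with XZ mask (9 set) -- 35 left

|visual hull| = 35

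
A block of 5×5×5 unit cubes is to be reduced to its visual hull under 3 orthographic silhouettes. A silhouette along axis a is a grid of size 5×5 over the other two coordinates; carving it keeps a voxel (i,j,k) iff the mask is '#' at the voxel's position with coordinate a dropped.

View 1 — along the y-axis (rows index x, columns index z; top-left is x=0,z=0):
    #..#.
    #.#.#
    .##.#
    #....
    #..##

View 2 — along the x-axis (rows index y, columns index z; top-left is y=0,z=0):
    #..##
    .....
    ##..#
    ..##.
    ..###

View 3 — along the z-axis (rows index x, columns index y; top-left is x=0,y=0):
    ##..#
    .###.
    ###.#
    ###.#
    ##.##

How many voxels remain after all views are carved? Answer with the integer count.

|visual hull| = 19

initial block: 5^3 = 125
after view 1 [y-axis, 12 of 25 cells solid] → remaining = 60
after view 2 [x-axis, 11 of 25 cells solid] → remaining = 28
after view 3 [z-axis, 18 of 25 cells solid] → remaining = 19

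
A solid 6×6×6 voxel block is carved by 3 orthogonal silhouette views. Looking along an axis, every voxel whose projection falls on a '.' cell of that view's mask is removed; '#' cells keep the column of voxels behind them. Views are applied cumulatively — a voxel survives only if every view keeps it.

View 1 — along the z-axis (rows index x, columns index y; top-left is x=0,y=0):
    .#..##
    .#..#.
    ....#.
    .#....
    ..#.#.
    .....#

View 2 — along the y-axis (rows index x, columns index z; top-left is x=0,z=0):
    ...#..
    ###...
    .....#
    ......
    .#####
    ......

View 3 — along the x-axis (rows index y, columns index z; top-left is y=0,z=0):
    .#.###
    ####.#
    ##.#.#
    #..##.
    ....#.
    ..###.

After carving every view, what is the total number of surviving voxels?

remaining voxels: 9

start: 6×6×6 = 216 voxels
carve view 1 (along z, XY-mask fill 10/36): 60 voxels remain
carve view 2 (along y, XZ-mask fill 10/36): 20 voxels remain
carve view 3 (along x, YZ-mask fill 20/36): 9 voxels remain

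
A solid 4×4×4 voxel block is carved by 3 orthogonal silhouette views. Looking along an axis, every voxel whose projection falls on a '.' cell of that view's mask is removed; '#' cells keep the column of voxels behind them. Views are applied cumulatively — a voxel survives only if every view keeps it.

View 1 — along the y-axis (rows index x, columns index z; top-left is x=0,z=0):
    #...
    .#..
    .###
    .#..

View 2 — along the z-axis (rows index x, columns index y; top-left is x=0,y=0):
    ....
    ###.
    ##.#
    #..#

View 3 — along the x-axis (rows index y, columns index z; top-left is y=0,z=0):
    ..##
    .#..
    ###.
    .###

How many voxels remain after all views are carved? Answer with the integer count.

start: 4×4×4 = 64 voxels
  1. axis=1 (XZ plane), |mask|=6  ⇒  voxels=24
  2. axis=2 (XY plane), |mask|=8  ⇒  voxels=14
  3. axis=0 (YZ plane), |mask|=9  ⇒  voxels=9

remaining voxels: 9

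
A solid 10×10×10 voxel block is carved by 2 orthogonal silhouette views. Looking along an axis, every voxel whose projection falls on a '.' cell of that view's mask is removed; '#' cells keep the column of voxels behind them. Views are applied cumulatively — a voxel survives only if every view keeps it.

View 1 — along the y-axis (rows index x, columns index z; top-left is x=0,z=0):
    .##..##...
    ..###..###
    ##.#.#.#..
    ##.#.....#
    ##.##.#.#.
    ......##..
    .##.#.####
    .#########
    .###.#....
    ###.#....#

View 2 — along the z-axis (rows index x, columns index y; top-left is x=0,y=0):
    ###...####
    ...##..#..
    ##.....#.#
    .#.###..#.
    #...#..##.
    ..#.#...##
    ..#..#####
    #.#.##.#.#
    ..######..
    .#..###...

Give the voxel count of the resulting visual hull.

voxel count = 258

full grid |V| = 1000
V1 y: intersect with XZ mask (52 set) -- 520 left
V2 z: intersect with XY mask (49 set) -- 258 left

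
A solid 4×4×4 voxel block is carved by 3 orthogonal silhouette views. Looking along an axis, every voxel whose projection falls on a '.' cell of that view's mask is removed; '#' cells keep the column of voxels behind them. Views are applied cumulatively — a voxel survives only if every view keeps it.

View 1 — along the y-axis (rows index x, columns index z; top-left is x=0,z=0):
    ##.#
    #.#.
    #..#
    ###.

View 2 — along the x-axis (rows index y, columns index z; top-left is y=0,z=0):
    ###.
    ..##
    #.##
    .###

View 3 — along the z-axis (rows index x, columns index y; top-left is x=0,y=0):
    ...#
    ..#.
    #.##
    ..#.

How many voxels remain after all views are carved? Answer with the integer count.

|visual hull| = 10

before carving: 64 voxels (4×4×4)
V1 y: intersect with XZ mask (10 set) -- 40 left
V2 x: intersect with YZ mask (11 set) -- 26 left
V3 z: intersect with XY mask (6 set) -- 10 left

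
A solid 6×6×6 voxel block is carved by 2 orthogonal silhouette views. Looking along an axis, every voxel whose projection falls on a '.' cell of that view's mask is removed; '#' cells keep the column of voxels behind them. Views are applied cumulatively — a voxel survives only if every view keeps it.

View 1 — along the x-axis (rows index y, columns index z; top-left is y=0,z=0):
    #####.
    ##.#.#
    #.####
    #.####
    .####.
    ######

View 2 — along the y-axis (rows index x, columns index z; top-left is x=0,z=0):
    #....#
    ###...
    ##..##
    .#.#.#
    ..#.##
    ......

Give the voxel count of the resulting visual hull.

remaining voxels: 69

before carving: 216 voxels (6×6×6)
carve view 1 (along x, YZ-mask fill 29/36): 174 voxels remain
carve view 2 (along y, XZ-mask fill 15/36): 69 voxels remain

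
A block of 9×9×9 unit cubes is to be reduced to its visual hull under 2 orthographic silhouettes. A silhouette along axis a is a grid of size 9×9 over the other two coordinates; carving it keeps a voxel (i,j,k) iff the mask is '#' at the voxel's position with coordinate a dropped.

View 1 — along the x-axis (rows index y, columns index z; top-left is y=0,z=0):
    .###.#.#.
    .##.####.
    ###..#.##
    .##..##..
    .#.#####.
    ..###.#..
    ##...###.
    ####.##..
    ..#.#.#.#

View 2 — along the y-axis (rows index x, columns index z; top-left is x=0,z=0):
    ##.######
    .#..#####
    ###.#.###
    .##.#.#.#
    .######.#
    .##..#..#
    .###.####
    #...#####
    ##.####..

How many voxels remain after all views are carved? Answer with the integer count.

start: 9×9×9 = 729 voxels
carve view 1 (along x, YZ-mask fill 46/81): 414 voxels remain
carve view 2 (along y, XZ-mask fill 56/81): 293 voxels remain

remaining voxels: 293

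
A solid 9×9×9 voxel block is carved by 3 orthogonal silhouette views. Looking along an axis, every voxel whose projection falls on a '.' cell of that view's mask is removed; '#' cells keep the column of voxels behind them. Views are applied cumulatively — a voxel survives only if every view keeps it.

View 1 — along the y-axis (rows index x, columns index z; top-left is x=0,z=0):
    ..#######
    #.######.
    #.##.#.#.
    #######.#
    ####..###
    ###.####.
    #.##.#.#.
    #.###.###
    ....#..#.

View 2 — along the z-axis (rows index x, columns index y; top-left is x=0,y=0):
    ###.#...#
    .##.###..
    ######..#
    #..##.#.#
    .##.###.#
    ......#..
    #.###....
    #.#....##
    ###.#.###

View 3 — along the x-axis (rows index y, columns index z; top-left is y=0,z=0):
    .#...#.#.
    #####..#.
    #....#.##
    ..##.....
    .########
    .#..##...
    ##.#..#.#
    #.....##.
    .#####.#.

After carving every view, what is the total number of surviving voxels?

|visual hull| = 139

full grid |V| = 729
step 1: project along y, AND mask (55/81) → |grid| = 495
step 2: project along z, AND mask (44/81) → |grid| = 256
step 3: project along x, AND mask (40/81) → |grid| = 139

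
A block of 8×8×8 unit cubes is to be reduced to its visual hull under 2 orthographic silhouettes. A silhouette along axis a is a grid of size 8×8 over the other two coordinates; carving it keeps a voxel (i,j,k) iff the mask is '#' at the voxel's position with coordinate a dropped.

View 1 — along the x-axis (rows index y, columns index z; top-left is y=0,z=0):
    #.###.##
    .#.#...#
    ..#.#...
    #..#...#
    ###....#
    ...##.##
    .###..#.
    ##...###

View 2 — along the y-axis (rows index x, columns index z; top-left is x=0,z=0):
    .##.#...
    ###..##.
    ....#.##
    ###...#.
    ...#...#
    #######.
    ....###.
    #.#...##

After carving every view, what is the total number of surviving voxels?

remaining voxels: 119

start: 8×8×8 = 512 voxels
after view 1 [x-axis, 31 of 64 cells solid] → remaining = 248
after view 2 [y-axis, 31 of 64 cells solid] → remaining = 119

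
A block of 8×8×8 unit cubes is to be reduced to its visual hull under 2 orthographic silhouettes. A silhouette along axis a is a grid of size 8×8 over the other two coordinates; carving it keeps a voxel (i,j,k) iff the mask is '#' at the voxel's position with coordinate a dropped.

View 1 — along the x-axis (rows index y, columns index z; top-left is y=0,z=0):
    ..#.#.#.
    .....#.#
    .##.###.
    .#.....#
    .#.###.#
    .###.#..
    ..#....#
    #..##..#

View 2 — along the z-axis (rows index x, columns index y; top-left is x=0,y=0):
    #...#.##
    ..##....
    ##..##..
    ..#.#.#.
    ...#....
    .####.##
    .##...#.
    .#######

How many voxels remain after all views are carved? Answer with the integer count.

102 voxels

before carving: 512 voxels (8×8×8)
after view 1 [x-axis, 27 of 64 cells solid] → remaining = 216
after view 2 [z-axis, 30 of 64 cells solid] → remaining = 102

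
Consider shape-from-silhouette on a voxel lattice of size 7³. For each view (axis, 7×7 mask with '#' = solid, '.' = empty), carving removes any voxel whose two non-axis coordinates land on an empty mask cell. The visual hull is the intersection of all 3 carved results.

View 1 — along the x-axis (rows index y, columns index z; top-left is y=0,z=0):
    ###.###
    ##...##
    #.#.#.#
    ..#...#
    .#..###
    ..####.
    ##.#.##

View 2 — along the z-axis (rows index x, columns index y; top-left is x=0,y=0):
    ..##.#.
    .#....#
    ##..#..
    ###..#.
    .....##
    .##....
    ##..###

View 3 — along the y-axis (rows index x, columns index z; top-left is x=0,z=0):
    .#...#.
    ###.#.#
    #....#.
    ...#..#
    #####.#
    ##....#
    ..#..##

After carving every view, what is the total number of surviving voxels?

start: 7×7×7 = 343 voxels
after view 1 [x-axis, 29 of 49 cells solid] → remaining = 203
after view 2 [z-axis, 21 of 49 cells solid] → remaining = 91
after view 3 [y-axis, 23 of 49 cells solid] → remaining = 39

remaining voxels: 39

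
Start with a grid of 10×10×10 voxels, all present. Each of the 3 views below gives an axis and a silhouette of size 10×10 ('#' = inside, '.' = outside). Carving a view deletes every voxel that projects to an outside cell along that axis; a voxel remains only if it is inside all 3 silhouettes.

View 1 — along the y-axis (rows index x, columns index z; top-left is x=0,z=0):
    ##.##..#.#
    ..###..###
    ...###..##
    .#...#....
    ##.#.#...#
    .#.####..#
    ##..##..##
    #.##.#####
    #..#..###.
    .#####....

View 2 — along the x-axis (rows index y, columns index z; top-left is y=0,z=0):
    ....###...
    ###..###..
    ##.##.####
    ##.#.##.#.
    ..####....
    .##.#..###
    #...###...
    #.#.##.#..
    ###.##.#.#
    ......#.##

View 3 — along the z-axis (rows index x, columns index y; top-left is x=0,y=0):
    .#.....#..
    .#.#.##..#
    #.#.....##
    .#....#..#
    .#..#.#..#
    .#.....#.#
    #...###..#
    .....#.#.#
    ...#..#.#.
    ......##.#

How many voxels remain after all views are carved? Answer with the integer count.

full grid |V| = 1000
step 1: project along y, AND mask (54/100) → |grid| = 540
step 2: project along x, AND mask (52/100) → |grid| = 276
step 3: project along z, AND mask (35/100) → |grid| = 84

voxel count = 84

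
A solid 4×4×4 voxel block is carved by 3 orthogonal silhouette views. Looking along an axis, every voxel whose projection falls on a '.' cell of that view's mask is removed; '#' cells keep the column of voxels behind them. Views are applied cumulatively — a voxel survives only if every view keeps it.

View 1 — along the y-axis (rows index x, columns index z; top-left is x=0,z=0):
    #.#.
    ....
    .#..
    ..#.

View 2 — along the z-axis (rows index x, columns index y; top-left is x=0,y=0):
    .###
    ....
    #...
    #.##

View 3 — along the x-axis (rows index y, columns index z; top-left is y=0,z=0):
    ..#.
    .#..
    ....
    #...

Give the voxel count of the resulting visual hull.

remaining voxels: 2

initial block: 4^3 = 64
  1. axis=1 (XZ plane), |mask|=4  ⇒  voxels=16
  2. axis=2 (XY plane), |mask|=7  ⇒  voxels=10
  3. axis=0 (YZ plane), |mask|=3  ⇒  voxels=2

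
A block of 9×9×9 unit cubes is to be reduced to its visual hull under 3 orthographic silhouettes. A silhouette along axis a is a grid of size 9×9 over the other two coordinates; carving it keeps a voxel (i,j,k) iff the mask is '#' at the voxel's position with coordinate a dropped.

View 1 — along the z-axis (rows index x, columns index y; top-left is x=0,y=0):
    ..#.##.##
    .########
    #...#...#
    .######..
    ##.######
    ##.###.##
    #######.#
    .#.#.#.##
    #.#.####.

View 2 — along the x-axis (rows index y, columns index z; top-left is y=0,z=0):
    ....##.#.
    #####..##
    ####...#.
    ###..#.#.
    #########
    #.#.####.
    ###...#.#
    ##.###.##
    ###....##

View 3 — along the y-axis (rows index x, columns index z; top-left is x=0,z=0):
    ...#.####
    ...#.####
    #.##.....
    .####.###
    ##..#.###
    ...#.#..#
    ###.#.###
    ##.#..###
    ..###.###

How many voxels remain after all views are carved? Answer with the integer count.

initial block: 9^3 = 729
  1. axis=2 (XY plane), |mask|=56  ⇒  voxels=504
  2. axis=0 (YZ plane), |mask|=52  ⇒  voxels=334
  3. axis=1 (XZ plane), |mask|=48  ⇒  voxels=197

197 voxels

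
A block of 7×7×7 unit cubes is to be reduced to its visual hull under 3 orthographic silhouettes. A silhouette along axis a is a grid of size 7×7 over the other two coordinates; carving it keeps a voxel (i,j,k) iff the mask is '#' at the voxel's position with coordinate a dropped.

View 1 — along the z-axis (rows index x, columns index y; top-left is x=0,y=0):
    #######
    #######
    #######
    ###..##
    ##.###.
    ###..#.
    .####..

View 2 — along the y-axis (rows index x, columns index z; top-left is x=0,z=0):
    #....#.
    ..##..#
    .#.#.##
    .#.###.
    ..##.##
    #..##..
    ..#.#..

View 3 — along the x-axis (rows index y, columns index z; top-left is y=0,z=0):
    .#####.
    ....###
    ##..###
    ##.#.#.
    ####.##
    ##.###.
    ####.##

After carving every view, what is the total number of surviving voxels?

remaining voxels: 86

full grid |V| = 343
V1 z: intersect with XY mask (39 set) -- 273 left
V2 y: intersect with XZ mask (22 set) -- 123 left
V3 x: intersect with YZ mask (34 set) -- 86 left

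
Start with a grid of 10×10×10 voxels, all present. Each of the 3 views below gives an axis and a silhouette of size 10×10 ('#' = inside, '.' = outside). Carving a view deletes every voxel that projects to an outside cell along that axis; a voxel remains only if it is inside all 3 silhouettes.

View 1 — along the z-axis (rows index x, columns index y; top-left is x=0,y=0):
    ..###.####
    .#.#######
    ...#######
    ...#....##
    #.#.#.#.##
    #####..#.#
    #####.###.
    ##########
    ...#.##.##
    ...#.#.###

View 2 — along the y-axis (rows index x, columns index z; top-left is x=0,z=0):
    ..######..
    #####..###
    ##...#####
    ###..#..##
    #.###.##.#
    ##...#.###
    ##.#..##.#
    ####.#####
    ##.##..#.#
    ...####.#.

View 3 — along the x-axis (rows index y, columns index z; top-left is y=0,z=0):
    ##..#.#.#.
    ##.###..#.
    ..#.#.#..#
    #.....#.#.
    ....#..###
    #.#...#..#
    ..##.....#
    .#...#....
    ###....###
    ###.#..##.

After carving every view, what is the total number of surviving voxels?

remaining voxels: 193

start: 10×10×10 = 1000 voxels
carve view 1 (along z, XY-mask fill 66/100): 660 voxels remain
carve view 2 (along y, XZ-mask fill 66/100): 450 voxels remain
carve view 3 (along x, YZ-mask fill 43/100): 193 voxels remain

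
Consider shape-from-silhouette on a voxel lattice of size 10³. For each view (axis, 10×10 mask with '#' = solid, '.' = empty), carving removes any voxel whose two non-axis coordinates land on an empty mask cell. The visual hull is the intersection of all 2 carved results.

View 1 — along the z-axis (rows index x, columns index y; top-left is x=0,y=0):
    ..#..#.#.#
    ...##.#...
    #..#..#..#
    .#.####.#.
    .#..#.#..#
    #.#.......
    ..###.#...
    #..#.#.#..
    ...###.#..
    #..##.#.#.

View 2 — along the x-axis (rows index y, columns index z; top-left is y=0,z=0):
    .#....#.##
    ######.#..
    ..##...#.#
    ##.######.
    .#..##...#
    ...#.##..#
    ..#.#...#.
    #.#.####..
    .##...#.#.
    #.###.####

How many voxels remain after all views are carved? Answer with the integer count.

before carving: 1000 voxels (10×10×10)
after view 1 [z-axis, 40 of 100 cells solid] → remaining = 400
after view 2 [x-axis, 52 of 100 cells solid] → remaining = 206

|visual hull| = 206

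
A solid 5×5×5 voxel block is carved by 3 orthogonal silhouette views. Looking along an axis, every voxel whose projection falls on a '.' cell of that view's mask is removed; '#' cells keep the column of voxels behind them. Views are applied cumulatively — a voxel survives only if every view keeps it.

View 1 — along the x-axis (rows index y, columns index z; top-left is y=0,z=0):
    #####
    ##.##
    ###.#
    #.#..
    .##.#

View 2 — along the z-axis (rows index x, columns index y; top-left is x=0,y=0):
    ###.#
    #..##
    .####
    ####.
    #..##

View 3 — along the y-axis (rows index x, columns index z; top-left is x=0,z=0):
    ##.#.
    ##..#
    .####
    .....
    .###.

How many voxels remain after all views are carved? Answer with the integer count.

remaining voxels: 31

full grid |V| = 125
[1] x-view keeps 18 columns → grid now 90
[2] z-view keeps 18 columns → grid now 64
[3] y-view keeps 13 columns → grid now 31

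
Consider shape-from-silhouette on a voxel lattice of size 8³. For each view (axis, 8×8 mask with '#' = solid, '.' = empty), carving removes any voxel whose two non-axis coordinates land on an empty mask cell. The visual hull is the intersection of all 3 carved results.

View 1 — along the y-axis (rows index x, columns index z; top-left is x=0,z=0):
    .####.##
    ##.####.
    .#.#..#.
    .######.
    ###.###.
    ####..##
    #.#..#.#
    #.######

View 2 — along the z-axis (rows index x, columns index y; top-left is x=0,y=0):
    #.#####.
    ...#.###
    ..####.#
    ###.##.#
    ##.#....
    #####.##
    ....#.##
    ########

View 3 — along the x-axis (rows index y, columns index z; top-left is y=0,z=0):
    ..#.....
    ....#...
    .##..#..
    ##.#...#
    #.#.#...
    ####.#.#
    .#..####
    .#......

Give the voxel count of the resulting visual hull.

start: 8×8×8 = 512 voxels
carve view 1 (along y, XZ-mask fill 44/64): 352 voxels remain
carve view 2 (along z, XY-mask fill 42/64): 239 voxels remain
carve view 3 (along x, YZ-mask fill 24/64): 86 voxels remain

remaining voxels: 86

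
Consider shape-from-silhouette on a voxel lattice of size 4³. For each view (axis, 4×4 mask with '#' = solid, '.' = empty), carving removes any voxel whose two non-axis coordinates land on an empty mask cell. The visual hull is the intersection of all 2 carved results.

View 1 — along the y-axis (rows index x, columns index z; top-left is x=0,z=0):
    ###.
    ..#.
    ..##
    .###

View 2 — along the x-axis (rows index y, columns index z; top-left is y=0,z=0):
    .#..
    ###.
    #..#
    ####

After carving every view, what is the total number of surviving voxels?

voxel count = 21

start: 4×4×4 = 64 voxels
V1 y: intersect with XZ mask (9 set) -- 36 left
V2 x: intersect with YZ mask (10 set) -- 21 left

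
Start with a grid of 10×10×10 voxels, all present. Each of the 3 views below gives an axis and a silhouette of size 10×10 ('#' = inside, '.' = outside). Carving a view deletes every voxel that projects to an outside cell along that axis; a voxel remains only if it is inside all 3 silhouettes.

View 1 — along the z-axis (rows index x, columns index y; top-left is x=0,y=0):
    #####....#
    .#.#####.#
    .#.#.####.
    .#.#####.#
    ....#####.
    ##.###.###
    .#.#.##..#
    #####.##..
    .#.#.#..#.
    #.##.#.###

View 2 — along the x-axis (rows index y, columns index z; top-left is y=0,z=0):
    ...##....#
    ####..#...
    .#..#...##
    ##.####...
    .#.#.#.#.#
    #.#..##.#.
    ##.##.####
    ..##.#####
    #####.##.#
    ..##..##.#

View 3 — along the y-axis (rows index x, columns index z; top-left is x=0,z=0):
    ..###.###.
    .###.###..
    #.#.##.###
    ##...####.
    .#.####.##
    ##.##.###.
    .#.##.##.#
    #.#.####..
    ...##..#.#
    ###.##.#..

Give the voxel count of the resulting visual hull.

210 voxels

start: 10×10×10 = 1000 voxels
after view 1 [z-axis, 62 of 100 cells solid] → remaining = 620
after view 2 [x-axis, 56 of 100 cells solid] → remaining = 355
after view 3 [y-axis, 61 of 100 cells solid] → remaining = 210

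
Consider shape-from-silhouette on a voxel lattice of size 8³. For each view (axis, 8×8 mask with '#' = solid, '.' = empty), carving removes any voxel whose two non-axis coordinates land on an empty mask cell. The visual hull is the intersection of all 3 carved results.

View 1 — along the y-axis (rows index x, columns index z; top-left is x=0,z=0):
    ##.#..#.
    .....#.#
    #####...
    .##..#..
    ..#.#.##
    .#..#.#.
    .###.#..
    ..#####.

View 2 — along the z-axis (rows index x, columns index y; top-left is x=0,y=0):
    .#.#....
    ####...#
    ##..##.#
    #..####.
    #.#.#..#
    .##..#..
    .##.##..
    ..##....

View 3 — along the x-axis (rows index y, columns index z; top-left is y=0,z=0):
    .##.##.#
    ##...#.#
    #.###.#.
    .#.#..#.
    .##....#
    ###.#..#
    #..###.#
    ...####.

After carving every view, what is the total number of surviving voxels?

start: 8×8×8 = 512 voxels
carve view 1 (along y, XZ-mask fill 30/64): 240 voxels remain
carve view 2 (along z, XY-mask fill 30/64): 109 voxels remain
carve view 3 (along x, YZ-mask fill 34/64): 61 voxels remain

voxel count = 61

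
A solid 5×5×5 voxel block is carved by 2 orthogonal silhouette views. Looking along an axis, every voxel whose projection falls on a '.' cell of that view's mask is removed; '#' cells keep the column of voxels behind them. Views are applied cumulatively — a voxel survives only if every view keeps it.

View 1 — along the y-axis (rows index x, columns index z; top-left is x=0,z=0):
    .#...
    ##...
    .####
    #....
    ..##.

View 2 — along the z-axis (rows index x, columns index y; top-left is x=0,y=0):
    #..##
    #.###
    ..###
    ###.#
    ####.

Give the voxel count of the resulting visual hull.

|visual hull| = 35

before carving: 125 voxels (5×5×5)
[1] y-view keeps 10 columns → grid now 50
[2] z-view keeps 18 columns → grid now 35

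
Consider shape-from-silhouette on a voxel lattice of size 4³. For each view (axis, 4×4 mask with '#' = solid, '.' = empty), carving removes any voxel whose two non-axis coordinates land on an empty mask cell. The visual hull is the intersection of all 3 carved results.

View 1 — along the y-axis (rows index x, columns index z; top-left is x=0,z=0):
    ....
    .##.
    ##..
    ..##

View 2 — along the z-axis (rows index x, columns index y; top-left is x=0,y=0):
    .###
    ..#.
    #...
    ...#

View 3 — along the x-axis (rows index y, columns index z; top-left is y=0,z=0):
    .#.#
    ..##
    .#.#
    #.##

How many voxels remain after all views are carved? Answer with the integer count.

|visual hull| = 4

before carving: 64 voxels (4×4×4)
carve view 1 (along y, XZ-mask fill 6/16): 24 voxels remain
carve view 2 (along z, XY-mask fill 6/16): 6 voxels remain
carve view 3 (along x, YZ-mask fill 9/16): 4 voxels remain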